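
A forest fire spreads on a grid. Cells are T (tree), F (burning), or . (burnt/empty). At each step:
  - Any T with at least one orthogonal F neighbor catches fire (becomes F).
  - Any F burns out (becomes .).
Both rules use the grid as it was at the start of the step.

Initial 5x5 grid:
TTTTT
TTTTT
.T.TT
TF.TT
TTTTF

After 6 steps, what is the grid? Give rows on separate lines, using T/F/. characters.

Step 1: 5 trees catch fire, 2 burn out
  TTTTT
  TTTTT
  .F.TT
  F..TF
  TFTF.
Step 2: 5 trees catch fire, 5 burn out
  TTTTT
  TFTTT
  ...TF
  ...F.
  F.F..
Step 3: 5 trees catch fire, 5 burn out
  TFTTT
  F.FTF
  ...F.
  .....
  .....
Step 4: 4 trees catch fire, 5 burn out
  F.FTF
  ...F.
  .....
  .....
  .....
Step 5: 1 trees catch fire, 4 burn out
  ...F.
  .....
  .....
  .....
  .....
Step 6: 0 trees catch fire, 1 burn out
  .....
  .....
  .....
  .....
  .....

.....
.....
.....
.....
.....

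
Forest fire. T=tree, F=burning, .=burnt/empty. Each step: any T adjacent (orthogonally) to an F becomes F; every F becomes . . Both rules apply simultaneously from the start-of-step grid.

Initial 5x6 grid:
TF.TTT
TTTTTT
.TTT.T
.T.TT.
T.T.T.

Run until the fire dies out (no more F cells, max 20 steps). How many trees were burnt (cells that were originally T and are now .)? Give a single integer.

Step 1: +2 fires, +1 burnt (F count now 2)
Step 2: +3 fires, +2 burnt (F count now 3)
Step 3: +3 fires, +3 burnt (F count now 3)
Step 4: +3 fires, +3 burnt (F count now 3)
Step 5: +3 fires, +3 burnt (F count now 3)
Step 6: +3 fires, +3 burnt (F count now 3)
Step 7: +1 fires, +3 burnt (F count now 1)
Step 8: +0 fires, +1 burnt (F count now 0)
Fire out after step 8
Initially T: 20, now '.': 28
Total burnt (originally-T cells now '.'): 18

Answer: 18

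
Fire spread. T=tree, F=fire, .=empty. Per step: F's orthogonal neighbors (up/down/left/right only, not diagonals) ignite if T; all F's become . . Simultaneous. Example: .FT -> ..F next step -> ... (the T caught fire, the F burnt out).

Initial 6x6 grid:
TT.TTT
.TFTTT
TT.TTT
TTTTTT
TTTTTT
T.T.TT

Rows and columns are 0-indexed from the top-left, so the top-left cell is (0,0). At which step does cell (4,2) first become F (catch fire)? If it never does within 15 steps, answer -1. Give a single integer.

Step 1: cell (4,2)='T' (+2 fires, +1 burnt)
Step 2: cell (4,2)='T' (+5 fires, +2 burnt)
Step 3: cell (4,2)='T' (+7 fires, +5 burnt)
Step 4: cell (4,2)='T' (+7 fires, +7 burnt)
Step 5: cell (4,2)='F' (+4 fires, +7 burnt)
  -> target ignites at step 5
Step 6: cell (4,2)='.' (+4 fires, +4 burnt)
Step 7: cell (4,2)='.' (+1 fires, +4 burnt)
Step 8: cell (4,2)='.' (+0 fires, +1 burnt)
  fire out at step 8

5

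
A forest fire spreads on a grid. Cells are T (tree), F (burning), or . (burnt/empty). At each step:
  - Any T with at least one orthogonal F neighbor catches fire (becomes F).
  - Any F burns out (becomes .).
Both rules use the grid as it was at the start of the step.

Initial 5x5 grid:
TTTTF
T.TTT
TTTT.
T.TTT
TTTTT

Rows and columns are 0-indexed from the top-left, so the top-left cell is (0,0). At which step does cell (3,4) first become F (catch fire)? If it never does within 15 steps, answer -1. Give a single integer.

Step 1: cell (3,4)='T' (+2 fires, +1 burnt)
Step 2: cell (3,4)='T' (+2 fires, +2 burnt)
Step 3: cell (3,4)='T' (+3 fires, +2 burnt)
Step 4: cell (3,4)='T' (+3 fires, +3 burnt)
Step 5: cell (3,4)='F' (+5 fires, +3 burnt)
  -> target ignites at step 5
Step 6: cell (3,4)='.' (+3 fires, +5 burnt)
Step 7: cell (3,4)='.' (+2 fires, +3 burnt)
Step 8: cell (3,4)='.' (+1 fires, +2 burnt)
Step 9: cell (3,4)='.' (+0 fires, +1 burnt)
  fire out at step 9

5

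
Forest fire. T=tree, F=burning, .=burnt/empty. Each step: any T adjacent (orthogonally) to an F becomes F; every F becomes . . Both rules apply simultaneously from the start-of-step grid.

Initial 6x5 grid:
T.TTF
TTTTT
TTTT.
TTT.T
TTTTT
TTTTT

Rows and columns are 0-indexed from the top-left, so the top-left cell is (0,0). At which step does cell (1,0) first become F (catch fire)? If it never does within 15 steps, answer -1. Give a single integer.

Step 1: cell (1,0)='T' (+2 fires, +1 burnt)
Step 2: cell (1,0)='T' (+2 fires, +2 burnt)
Step 3: cell (1,0)='T' (+2 fires, +2 burnt)
Step 4: cell (1,0)='T' (+2 fires, +2 burnt)
Step 5: cell (1,0)='F' (+3 fires, +2 burnt)
  -> target ignites at step 5
Step 6: cell (1,0)='.' (+4 fires, +3 burnt)
Step 7: cell (1,0)='.' (+4 fires, +4 burnt)
Step 8: cell (1,0)='.' (+4 fires, +4 burnt)
Step 9: cell (1,0)='.' (+3 fires, +4 burnt)
Step 10: cell (1,0)='.' (+0 fires, +3 burnt)
  fire out at step 10

5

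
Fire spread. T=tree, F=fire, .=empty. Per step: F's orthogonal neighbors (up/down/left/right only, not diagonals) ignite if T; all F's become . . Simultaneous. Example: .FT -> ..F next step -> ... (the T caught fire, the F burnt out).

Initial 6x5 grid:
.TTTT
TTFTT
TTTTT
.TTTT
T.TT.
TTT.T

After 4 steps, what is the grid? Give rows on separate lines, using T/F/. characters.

Step 1: 4 trees catch fire, 1 burn out
  .TFTT
  TF.FT
  TTFTT
  .TTTT
  T.TT.
  TTT.T
Step 2: 7 trees catch fire, 4 burn out
  .F.FT
  F...F
  TF.FT
  .TFTT
  T.TT.
  TTT.T
Step 3: 6 trees catch fire, 7 burn out
  ....F
  .....
  F...F
  .F.FT
  T.FT.
  TTT.T
Step 4: 3 trees catch fire, 6 burn out
  .....
  .....
  .....
  ....F
  T..F.
  TTF.T

.....
.....
.....
....F
T..F.
TTF.T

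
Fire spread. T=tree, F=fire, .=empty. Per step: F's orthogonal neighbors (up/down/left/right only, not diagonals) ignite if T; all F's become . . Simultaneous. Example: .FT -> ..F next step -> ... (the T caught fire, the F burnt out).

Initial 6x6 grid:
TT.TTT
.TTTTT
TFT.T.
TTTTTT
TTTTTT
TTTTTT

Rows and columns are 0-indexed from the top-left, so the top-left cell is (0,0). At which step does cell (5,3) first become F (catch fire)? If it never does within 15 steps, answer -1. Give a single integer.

Step 1: cell (5,3)='T' (+4 fires, +1 burnt)
Step 2: cell (5,3)='T' (+5 fires, +4 burnt)
Step 3: cell (5,3)='T' (+6 fires, +5 burnt)
Step 4: cell (5,3)='T' (+6 fires, +6 burnt)
Step 5: cell (5,3)='F' (+6 fires, +6 burnt)
  -> target ignites at step 5
Step 6: cell (5,3)='.' (+3 fires, +6 burnt)
Step 7: cell (5,3)='.' (+1 fires, +3 burnt)
Step 8: cell (5,3)='.' (+0 fires, +1 burnt)
  fire out at step 8

5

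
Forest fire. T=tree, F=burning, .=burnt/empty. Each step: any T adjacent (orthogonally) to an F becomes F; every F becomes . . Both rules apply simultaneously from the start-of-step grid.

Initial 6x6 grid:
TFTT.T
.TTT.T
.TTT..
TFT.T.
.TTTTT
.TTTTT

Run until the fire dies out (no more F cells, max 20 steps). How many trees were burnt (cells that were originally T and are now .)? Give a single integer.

Step 1: +7 fires, +2 burnt (F count now 7)
Step 2: +5 fires, +7 burnt (F count now 5)
Step 3: +4 fires, +5 burnt (F count now 4)
Step 4: +2 fires, +4 burnt (F count now 2)
Step 5: +3 fires, +2 burnt (F count now 3)
Step 6: +1 fires, +3 burnt (F count now 1)
Step 7: +0 fires, +1 burnt (F count now 0)
Fire out after step 7
Initially T: 24, now '.': 34
Total burnt (originally-T cells now '.'): 22

Answer: 22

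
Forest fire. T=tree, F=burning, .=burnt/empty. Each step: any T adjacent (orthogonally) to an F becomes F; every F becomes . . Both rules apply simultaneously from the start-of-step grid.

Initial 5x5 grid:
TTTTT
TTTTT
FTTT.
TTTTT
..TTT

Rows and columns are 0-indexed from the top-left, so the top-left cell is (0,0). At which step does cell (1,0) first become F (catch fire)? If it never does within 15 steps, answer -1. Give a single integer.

Step 1: cell (1,0)='F' (+3 fires, +1 burnt)
  -> target ignites at step 1
Step 2: cell (1,0)='.' (+4 fires, +3 burnt)
Step 3: cell (1,0)='.' (+4 fires, +4 burnt)
Step 4: cell (1,0)='.' (+4 fires, +4 burnt)
Step 5: cell (1,0)='.' (+4 fires, +4 burnt)
Step 6: cell (1,0)='.' (+2 fires, +4 burnt)
Step 7: cell (1,0)='.' (+0 fires, +2 burnt)
  fire out at step 7

1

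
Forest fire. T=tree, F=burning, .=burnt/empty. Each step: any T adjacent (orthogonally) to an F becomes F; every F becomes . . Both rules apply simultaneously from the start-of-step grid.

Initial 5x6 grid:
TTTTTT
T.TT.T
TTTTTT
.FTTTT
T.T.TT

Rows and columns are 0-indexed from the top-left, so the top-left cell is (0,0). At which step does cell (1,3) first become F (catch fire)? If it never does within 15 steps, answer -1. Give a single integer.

Step 1: cell (1,3)='T' (+2 fires, +1 burnt)
Step 2: cell (1,3)='T' (+4 fires, +2 burnt)
Step 3: cell (1,3)='T' (+4 fires, +4 burnt)
Step 4: cell (1,3)='F' (+6 fires, +4 burnt)
  -> target ignites at step 4
Step 5: cell (1,3)='.' (+4 fires, +6 burnt)
Step 6: cell (1,3)='.' (+2 fires, +4 burnt)
Step 7: cell (1,3)='.' (+1 fires, +2 burnt)
Step 8: cell (1,3)='.' (+0 fires, +1 burnt)
  fire out at step 8

4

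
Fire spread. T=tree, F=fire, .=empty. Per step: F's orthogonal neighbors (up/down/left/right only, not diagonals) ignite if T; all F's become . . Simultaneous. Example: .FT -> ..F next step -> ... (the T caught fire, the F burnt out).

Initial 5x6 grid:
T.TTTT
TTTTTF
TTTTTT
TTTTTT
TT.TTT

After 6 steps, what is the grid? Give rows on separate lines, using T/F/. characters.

Step 1: 3 trees catch fire, 1 burn out
  T.TTTF
  TTTTF.
  TTTTTF
  TTTTTT
  TT.TTT
Step 2: 4 trees catch fire, 3 burn out
  T.TTF.
  TTTF..
  TTTTF.
  TTTTTF
  TT.TTT
Step 3: 5 trees catch fire, 4 burn out
  T.TF..
  TTF...
  TTTF..
  TTTTF.
  TT.TTF
Step 4: 5 trees catch fire, 5 burn out
  T.F...
  TF....
  TTF...
  TTTF..
  TT.TF.
Step 5: 4 trees catch fire, 5 burn out
  T.....
  F.....
  TF....
  TTF...
  TT.F..
Step 6: 3 trees catch fire, 4 burn out
  F.....
  ......
  F.....
  TF....
  TT....

F.....
......
F.....
TF....
TT....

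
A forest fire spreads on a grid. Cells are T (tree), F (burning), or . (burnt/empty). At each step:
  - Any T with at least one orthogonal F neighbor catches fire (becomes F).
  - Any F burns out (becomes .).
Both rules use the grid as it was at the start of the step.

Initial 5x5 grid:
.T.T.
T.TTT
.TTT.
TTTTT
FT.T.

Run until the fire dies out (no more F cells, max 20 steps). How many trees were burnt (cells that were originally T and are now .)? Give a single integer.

Step 1: +2 fires, +1 burnt (F count now 2)
Step 2: +1 fires, +2 burnt (F count now 1)
Step 3: +2 fires, +1 burnt (F count now 2)
Step 4: +2 fires, +2 burnt (F count now 2)
Step 5: +4 fires, +2 burnt (F count now 4)
Step 6: +1 fires, +4 burnt (F count now 1)
Step 7: +2 fires, +1 burnt (F count now 2)
Step 8: +0 fires, +2 burnt (F count now 0)
Fire out after step 8
Initially T: 16, now '.': 23
Total burnt (originally-T cells now '.'): 14

Answer: 14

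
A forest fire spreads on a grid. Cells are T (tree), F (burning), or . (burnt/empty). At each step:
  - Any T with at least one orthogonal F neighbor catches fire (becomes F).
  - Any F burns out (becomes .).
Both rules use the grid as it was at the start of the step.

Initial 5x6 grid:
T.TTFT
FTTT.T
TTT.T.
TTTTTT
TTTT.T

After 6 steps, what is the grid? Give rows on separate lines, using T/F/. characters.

Step 1: 5 trees catch fire, 2 burn out
  F.TF.F
  .FTT.T
  FTT.T.
  TTTTTT
  TTTT.T
Step 2: 6 trees catch fire, 5 burn out
  ..F...
  ..FF.F
  .FT.T.
  FTTTTT
  TTTT.T
Step 3: 3 trees catch fire, 6 burn out
  ......
  ......
  ..F.T.
  .FTTTT
  FTTT.T
Step 4: 2 trees catch fire, 3 burn out
  ......
  ......
  ....T.
  ..FTTT
  .FTT.T
Step 5: 2 trees catch fire, 2 burn out
  ......
  ......
  ....T.
  ...FTT
  ..FT.T
Step 6: 2 trees catch fire, 2 burn out
  ......
  ......
  ....T.
  ....FT
  ...F.T

......
......
....T.
....FT
...F.T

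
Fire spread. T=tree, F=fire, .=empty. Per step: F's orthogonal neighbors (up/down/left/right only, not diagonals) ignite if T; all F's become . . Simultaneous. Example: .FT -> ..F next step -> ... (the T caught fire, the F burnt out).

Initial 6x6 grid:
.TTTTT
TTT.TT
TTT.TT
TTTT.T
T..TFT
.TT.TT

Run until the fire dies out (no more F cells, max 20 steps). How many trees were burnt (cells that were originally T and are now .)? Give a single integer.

Answer: 25

Derivation:
Step 1: +3 fires, +1 burnt (F count now 3)
Step 2: +3 fires, +3 burnt (F count now 3)
Step 3: +2 fires, +3 burnt (F count now 2)
Step 4: +4 fires, +2 burnt (F count now 4)
Step 5: +5 fires, +4 burnt (F count now 5)
Step 6: +5 fires, +5 burnt (F count now 5)
Step 7: +3 fires, +5 burnt (F count now 3)
Step 8: +0 fires, +3 burnt (F count now 0)
Fire out after step 8
Initially T: 27, now '.': 34
Total burnt (originally-T cells now '.'): 25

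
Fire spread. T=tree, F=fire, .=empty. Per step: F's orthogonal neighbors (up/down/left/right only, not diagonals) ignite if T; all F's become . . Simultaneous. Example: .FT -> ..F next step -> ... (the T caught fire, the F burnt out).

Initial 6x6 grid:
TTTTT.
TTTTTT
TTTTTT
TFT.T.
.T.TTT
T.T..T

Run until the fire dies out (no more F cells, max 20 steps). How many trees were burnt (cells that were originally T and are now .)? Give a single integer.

Step 1: +4 fires, +1 burnt (F count now 4)
Step 2: +3 fires, +4 burnt (F count now 3)
Step 3: +4 fires, +3 burnt (F count now 4)
Step 4: +4 fires, +4 burnt (F count now 4)
Step 5: +4 fires, +4 burnt (F count now 4)
Step 6: +3 fires, +4 burnt (F count now 3)
Step 7: +2 fires, +3 burnt (F count now 2)
Step 8: +1 fires, +2 burnt (F count now 1)
Step 9: +0 fires, +1 burnt (F count now 0)
Fire out after step 9
Initially T: 27, now '.': 34
Total burnt (originally-T cells now '.'): 25

Answer: 25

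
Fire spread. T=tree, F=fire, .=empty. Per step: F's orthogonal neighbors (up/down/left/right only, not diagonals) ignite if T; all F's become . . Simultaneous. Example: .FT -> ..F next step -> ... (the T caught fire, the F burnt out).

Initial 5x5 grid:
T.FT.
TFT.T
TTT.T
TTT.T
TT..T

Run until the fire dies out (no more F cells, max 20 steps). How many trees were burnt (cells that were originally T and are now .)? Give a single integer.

Answer: 12

Derivation:
Step 1: +4 fires, +2 burnt (F count now 4)
Step 2: +4 fires, +4 burnt (F count now 4)
Step 3: +3 fires, +4 burnt (F count now 3)
Step 4: +1 fires, +3 burnt (F count now 1)
Step 5: +0 fires, +1 burnt (F count now 0)
Fire out after step 5
Initially T: 16, now '.': 21
Total burnt (originally-T cells now '.'): 12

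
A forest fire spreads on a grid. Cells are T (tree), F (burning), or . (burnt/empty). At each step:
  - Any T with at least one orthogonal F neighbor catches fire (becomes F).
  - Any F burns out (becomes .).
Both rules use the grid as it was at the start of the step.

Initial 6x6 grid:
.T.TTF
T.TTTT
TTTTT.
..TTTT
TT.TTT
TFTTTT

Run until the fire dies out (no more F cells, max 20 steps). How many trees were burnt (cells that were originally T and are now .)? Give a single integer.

Answer: 26

Derivation:
Step 1: +5 fires, +2 burnt (F count now 5)
Step 2: +4 fires, +5 burnt (F count now 4)
Step 3: +4 fires, +4 burnt (F count now 4)
Step 4: +6 fires, +4 burnt (F count now 6)
Step 5: +4 fires, +6 burnt (F count now 4)
Step 6: +1 fires, +4 burnt (F count now 1)
Step 7: +1 fires, +1 burnt (F count now 1)
Step 8: +1 fires, +1 burnt (F count now 1)
Step 9: +0 fires, +1 burnt (F count now 0)
Fire out after step 9
Initially T: 27, now '.': 35
Total burnt (originally-T cells now '.'): 26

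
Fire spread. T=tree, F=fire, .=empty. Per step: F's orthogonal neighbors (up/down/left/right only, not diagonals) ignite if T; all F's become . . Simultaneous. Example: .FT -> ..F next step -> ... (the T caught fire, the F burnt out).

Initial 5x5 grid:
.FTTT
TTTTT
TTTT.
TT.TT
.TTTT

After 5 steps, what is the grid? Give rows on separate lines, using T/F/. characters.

Step 1: 2 trees catch fire, 1 burn out
  ..FTT
  TFTTT
  TTTT.
  TT.TT
  .TTTT
Step 2: 4 trees catch fire, 2 burn out
  ...FT
  F.FTT
  TFTT.
  TT.TT
  .TTTT
Step 3: 5 trees catch fire, 4 burn out
  ....F
  ...FT
  F.FT.
  TF.TT
  .TTTT
Step 4: 4 trees catch fire, 5 burn out
  .....
  ....F
  ...F.
  F..TT
  .FTTT
Step 5: 2 trees catch fire, 4 burn out
  .....
  .....
  .....
  ...FT
  ..FTT

.....
.....
.....
...FT
..FTT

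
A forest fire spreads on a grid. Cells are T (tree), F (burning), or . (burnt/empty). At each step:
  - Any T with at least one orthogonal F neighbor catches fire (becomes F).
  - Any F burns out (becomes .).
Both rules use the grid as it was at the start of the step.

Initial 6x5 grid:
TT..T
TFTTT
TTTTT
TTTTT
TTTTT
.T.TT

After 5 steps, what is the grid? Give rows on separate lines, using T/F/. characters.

Step 1: 4 trees catch fire, 1 burn out
  TF..T
  F.FTT
  TFTTT
  TTTTT
  TTTTT
  .T.TT
Step 2: 5 trees catch fire, 4 burn out
  F...T
  ...FT
  F.FTT
  TFTTT
  TTTTT
  .T.TT
Step 3: 5 trees catch fire, 5 burn out
  ....T
  ....F
  ...FT
  F.FTT
  TFTTT
  .T.TT
Step 4: 6 trees catch fire, 5 burn out
  ....F
  .....
  ....F
  ...FT
  F.FTT
  .F.TT
Step 5: 2 trees catch fire, 6 burn out
  .....
  .....
  .....
  ....F
  ...FT
  ...TT

.....
.....
.....
....F
...FT
...TT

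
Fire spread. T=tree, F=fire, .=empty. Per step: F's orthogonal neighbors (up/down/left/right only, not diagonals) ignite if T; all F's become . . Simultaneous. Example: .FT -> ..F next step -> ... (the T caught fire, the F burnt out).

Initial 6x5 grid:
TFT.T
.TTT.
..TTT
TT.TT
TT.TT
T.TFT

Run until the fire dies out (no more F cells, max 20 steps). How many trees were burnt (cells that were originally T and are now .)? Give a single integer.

Answer: 14

Derivation:
Step 1: +6 fires, +2 burnt (F count now 6)
Step 2: +3 fires, +6 burnt (F count now 3)
Step 3: +4 fires, +3 burnt (F count now 4)
Step 4: +1 fires, +4 burnt (F count now 1)
Step 5: +0 fires, +1 burnt (F count now 0)
Fire out after step 5
Initially T: 20, now '.': 24
Total burnt (originally-T cells now '.'): 14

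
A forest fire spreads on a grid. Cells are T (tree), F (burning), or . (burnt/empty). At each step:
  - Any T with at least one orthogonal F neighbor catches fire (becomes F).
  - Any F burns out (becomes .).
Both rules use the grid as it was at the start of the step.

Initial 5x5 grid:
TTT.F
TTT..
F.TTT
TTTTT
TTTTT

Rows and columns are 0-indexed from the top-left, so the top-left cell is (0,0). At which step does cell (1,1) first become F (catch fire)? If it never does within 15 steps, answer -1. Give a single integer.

Step 1: cell (1,1)='T' (+2 fires, +2 burnt)
Step 2: cell (1,1)='F' (+4 fires, +2 burnt)
  -> target ignites at step 2
Step 3: cell (1,1)='.' (+4 fires, +4 burnt)
Step 4: cell (1,1)='.' (+4 fires, +4 burnt)
Step 5: cell (1,1)='.' (+3 fires, +4 burnt)
Step 6: cell (1,1)='.' (+2 fires, +3 burnt)
Step 7: cell (1,1)='.' (+0 fires, +2 burnt)
  fire out at step 7

2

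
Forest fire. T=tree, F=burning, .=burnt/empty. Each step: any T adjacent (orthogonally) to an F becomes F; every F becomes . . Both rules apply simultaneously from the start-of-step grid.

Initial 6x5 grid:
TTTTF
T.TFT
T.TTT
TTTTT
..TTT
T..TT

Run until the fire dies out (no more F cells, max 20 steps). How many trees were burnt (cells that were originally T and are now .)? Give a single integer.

Answer: 21

Derivation:
Step 1: +4 fires, +2 burnt (F count now 4)
Step 2: +4 fires, +4 burnt (F count now 4)
Step 3: +4 fires, +4 burnt (F count now 4)
Step 4: +5 fires, +4 burnt (F count now 5)
Step 5: +3 fires, +5 burnt (F count now 3)
Step 6: +1 fires, +3 burnt (F count now 1)
Step 7: +0 fires, +1 burnt (F count now 0)
Fire out after step 7
Initially T: 22, now '.': 29
Total burnt (originally-T cells now '.'): 21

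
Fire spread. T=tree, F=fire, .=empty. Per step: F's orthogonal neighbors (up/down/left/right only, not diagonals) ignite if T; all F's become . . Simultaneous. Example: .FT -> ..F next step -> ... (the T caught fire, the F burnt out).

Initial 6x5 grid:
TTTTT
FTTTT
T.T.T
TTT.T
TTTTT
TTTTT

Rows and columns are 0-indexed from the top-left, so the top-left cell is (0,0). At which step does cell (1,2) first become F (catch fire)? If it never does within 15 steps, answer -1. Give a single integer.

Step 1: cell (1,2)='T' (+3 fires, +1 burnt)
Step 2: cell (1,2)='F' (+3 fires, +3 burnt)
  -> target ignites at step 2
Step 3: cell (1,2)='.' (+5 fires, +3 burnt)
Step 4: cell (1,2)='.' (+5 fires, +5 burnt)
Step 5: cell (1,2)='.' (+4 fires, +5 burnt)
Step 6: cell (1,2)='.' (+3 fires, +4 burnt)
Step 7: cell (1,2)='.' (+2 fires, +3 burnt)
Step 8: cell (1,2)='.' (+1 fires, +2 burnt)
Step 9: cell (1,2)='.' (+0 fires, +1 burnt)
  fire out at step 9

2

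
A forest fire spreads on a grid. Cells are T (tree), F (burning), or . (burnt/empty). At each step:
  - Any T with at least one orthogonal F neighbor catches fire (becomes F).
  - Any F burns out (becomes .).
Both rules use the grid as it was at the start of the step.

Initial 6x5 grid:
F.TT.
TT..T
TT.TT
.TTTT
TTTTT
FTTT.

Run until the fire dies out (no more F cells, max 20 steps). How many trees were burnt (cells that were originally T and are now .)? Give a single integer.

Answer: 19

Derivation:
Step 1: +3 fires, +2 burnt (F count now 3)
Step 2: +4 fires, +3 burnt (F count now 4)
Step 3: +4 fires, +4 burnt (F count now 4)
Step 4: +2 fires, +4 burnt (F count now 2)
Step 5: +2 fires, +2 burnt (F count now 2)
Step 6: +2 fires, +2 burnt (F count now 2)
Step 7: +1 fires, +2 burnt (F count now 1)
Step 8: +1 fires, +1 burnt (F count now 1)
Step 9: +0 fires, +1 burnt (F count now 0)
Fire out after step 9
Initially T: 21, now '.': 28
Total burnt (originally-T cells now '.'): 19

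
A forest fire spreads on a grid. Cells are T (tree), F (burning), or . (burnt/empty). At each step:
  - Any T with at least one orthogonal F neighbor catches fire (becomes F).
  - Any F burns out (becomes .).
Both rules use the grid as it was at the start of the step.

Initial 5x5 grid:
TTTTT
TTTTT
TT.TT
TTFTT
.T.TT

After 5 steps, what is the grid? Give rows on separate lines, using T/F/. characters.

Step 1: 2 trees catch fire, 1 burn out
  TTTTT
  TTTTT
  TT.TT
  TF.FT
  .T.TT
Step 2: 6 trees catch fire, 2 burn out
  TTTTT
  TTTTT
  TF.FT
  F...F
  .F.FT
Step 3: 5 trees catch fire, 6 burn out
  TTTTT
  TFTFT
  F...F
  .....
  ....F
Step 4: 5 trees catch fire, 5 burn out
  TFTFT
  F.F.F
  .....
  .....
  .....
Step 5: 3 trees catch fire, 5 burn out
  F.F.F
  .....
  .....
  .....
  .....

F.F.F
.....
.....
.....
.....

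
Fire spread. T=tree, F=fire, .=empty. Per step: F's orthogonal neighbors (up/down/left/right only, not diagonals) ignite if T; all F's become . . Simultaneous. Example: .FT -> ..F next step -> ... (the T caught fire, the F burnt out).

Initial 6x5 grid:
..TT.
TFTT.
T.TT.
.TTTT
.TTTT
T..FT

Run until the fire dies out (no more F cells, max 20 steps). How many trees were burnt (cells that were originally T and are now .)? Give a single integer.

Step 1: +4 fires, +2 burnt (F count now 4)
Step 2: +7 fires, +4 burnt (F count now 7)
Step 3: +5 fires, +7 burnt (F count now 5)
Step 4: +1 fires, +5 burnt (F count now 1)
Step 5: +0 fires, +1 burnt (F count now 0)
Fire out after step 5
Initially T: 18, now '.': 29
Total burnt (originally-T cells now '.'): 17

Answer: 17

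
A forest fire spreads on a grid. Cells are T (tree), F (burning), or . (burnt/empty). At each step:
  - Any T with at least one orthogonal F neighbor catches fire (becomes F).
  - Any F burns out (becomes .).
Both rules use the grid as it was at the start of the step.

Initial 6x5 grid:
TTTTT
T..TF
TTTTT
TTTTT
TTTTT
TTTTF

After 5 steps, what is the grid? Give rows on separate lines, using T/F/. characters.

Step 1: 5 trees catch fire, 2 burn out
  TTTTF
  T..F.
  TTTTF
  TTTTT
  TTTTF
  TTTF.
Step 2: 5 trees catch fire, 5 burn out
  TTTF.
  T....
  TTTF.
  TTTTF
  TTTF.
  TTF..
Step 3: 5 trees catch fire, 5 burn out
  TTF..
  T....
  TTF..
  TTTF.
  TTF..
  TF...
Step 4: 5 trees catch fire, 5 burn out
  TF...
  T....
  TF...
  TTF..
  TF...
  F....
Step 5: 4 trees catch fire, 5 burn out
  F....
  T....
  F....
  TF...
  F....
  .....

F....
T....
F....
TF...
F....
.....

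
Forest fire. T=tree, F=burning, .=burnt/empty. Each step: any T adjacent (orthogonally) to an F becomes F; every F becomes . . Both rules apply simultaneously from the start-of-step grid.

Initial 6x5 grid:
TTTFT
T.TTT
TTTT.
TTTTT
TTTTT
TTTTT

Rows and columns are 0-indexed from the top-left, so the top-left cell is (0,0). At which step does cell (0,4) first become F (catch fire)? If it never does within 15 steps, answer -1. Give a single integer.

Step 1: cell (0,4)='F' (+3 fires, +1 burnt)
  -> target ignites at step 1
Step 2: cell (0,4)='.' (+4 fires, +3 burnt)
Step 3: cell (0,4)='.' (+3 fires, +4 burnt)
Step 4: cell (0,4)='.' (+5 fires, +3 burnt)
Step 5: cell (0,4)='.' (+5 fires, +5 burnt)
Step 6: cell (0,4)='.' (+4 fires, +5 burnt)
Step 7: cell (0,4)='.' (+2 fires, +4 burnt)
Step 8: cell (0,4)='.' (+1 fires, +2 burnt)
Step 9: cell (0,4)='.' (+0 fires, +1 burnt)
  fire out at step 9

1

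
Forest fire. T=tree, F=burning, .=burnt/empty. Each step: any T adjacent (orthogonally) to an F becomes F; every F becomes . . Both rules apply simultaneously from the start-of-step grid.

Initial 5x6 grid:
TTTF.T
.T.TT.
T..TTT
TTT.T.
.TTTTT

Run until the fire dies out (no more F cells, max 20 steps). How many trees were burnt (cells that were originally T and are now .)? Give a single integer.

Answer: 19

Derivation:
Step 1: +2 fires, +1 burnt (F count now 2)
Step 2: +3 fires, +2 burnt (F count now 3)
Step 3: +3 fires, +3 burnt (F count now 3)
Step 4: +2 fires, +3 burnt (F count now 2)
Step 5: +1 fires, +2 burnt (F count now 1)
Step 6: +2 fires, +1 burnt (F count now 2)
Step 7: +1 fires, +2 burnt (F count now 1)
Step 8: +2 fires, +1 burnt (F count now 2)
Step 9: +1 fires, +2 burnt (F count now 1)
Step 10: +1 fires, +1 burnt (F count now 1)
Step 11: +1 fires, +1 burnt (F count now 1)
Step 12: +0 fires, +1 burnt (F count now 0)
Fire out after step 12
Initially T: 20, now '.': 29
Total burnt (originally-T cells now '.'): 19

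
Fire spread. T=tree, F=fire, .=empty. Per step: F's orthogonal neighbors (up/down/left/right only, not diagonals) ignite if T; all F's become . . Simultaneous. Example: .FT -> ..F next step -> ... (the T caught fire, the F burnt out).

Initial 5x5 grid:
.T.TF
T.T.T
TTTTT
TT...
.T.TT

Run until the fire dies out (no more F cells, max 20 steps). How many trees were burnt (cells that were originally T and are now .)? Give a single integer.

Step 1: +2 fires, +1 burnt (F count now 2)
Step 2: +1 fires, +2 burnt (F count now 1)
Step 3: +1 fires, +1 burnt (F count now 1)
Step 4: +1 fires, +1 burnt (F count now 1)
Step 5: +2 fires, +1 burnt (F count now 2)
Step 6: +2 fires, +2 burnt (F count now 2)
Step 7: +3 fires, +2 burnt (F count now 3)
Step 8: +0 fires, +3 burnt (F count now 0)
Fire out after step 8
Initially T: 15, now '.': 22
Total burnt (originally-T cells now '.'): 12

Answer: 12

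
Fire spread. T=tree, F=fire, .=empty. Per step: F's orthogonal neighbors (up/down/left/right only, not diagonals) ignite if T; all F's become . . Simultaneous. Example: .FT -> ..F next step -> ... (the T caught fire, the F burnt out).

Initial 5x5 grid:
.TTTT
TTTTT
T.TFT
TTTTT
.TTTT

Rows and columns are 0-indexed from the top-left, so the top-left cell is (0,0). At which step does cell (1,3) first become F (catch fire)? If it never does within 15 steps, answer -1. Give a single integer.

Step 1: cell (1,3)='F' (+4 fires, +1 burnt)
  -> target ignites at step 1
Step 2: cell (1,3)='.' (+6 fires, +4 burnt)
Step 3: cell (1,3)='.' (+6 fires, +6 burnt)
Step 4: cell (1,3)='.' (+4 fires, +6 burnt)
Step 5: cell (1,3)='.' (+1 fires, +4 burnt)
Step 6: cell (1,3)='.' (+0 fires, +1 burnt)
  fire out at step 6

1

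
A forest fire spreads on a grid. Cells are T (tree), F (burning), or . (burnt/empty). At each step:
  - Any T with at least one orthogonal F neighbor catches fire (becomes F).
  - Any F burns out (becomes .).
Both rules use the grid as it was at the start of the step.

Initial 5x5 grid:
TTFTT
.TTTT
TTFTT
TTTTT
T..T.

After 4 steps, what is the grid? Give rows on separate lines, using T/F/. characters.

Step 1: 6 trees catch fire, 2 burn out
  TF.FT
  .TFTT
  TF.FT
  TTFTT
  T..T.
Step 2: 8 trees catch fire, 6 burn out
  F...F
  .F.FT
  F...F
  TF.FT
  T..T.
Step 3: 4 trees catch fire, 8 burn out
  .....
  ....F
  .....
  F...F
  T..F.
Step 4: 1 trees catch fire, 4 burn out
  .....
  .....
  .....
  .....
  F....

.....
.....
.....
.....
F....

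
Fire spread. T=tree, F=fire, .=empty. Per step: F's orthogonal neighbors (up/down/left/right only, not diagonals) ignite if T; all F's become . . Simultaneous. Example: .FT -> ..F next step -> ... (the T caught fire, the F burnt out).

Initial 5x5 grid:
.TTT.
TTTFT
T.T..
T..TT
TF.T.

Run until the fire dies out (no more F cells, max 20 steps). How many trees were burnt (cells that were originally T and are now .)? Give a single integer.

Step 1: +4 fires, +2 burnt (F count now 4)
Step 2: +4 fires, +4 burnt (F count now 4)
Step 3: +3 fires, +4 burnt (F count now 3)
Step 4: +0 fires, +3 burnt (F count now 0)
Fire out after step 4
Initially T: 14, now '.': 22
Total burnt (originally-T cells now '.'): 11

Answer: 11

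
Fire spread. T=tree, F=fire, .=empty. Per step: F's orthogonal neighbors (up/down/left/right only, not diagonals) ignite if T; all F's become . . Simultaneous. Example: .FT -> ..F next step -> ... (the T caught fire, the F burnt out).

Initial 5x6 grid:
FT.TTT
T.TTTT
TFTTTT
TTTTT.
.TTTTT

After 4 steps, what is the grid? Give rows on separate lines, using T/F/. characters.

Step 1: 5 trees catch fire, 2 burn out
  .F.TTT
  F.TTTT
  F.FTTT
  TFTTT.
  .TTTTT
Step 2: 5 trees catch fire, 5 burn out
  ...TTT
  ..FTTT
  ...FTT
  F.FTT.
  .FTTTT
Step 3: 4 trees catch fire, 5 burn out
  ...TTT
  ...FTT
  ....FT
  ...FT.
  ..FTTT
Step 4: 5 trees catch fire, 4 burn out
  ...FTT
  ....FT
  .....F
  ....F.
  ...FTT

...FTT
....FT
.....F
....F.
...FTT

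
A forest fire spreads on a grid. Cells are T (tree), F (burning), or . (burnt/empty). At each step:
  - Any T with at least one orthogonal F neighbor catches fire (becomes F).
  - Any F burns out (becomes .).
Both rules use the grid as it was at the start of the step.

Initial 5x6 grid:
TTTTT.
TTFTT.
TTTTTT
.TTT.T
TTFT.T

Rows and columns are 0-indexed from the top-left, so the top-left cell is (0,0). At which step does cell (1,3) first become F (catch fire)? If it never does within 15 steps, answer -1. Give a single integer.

Step 1: cell (1,3)='F' (+7 fires, +2 burnt)
  -> target ignites at step 1
Step 2: cell (1,3)='.' (+9 fires, +7 burnt)
Step 3: cell (1,3)='.' (+4 fires, +9 burnt)
Step 4: cell (1,3)='.' (+1 fires, +4 burnt)
Step 5: cell (1,3)='.' (+1 fires, +1 burnt)
Step 6: cell (1,3)='.' (+1 fires, +1 burnt)
Step 7: cell (1,3)='.' (+0 fires, +1 burnt)
  fire out at step 7

1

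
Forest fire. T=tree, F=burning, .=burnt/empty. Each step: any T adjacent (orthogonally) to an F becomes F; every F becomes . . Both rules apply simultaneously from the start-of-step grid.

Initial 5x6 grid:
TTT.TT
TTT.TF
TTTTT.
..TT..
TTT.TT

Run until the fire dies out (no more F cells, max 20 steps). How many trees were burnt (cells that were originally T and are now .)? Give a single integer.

Answer: 19

Derivation:
Step 1: +2 fires, +1 burnt (F count now 2)
Step 2: +2 fires, +2 burnt (F count now 2)
Step 3: +1 fires, +2 burnt (F count now 1)
Step 4: +2 fires, +1 burnt (F count now 2)
Step 5: +3 fires, +2 burnt (F count now 3)
Step 6: +4 fires, +3 burnt (F count now 4)
Step 7: +3 fires, +4 burnt (F count now 3)
Step 8: +2 fires, +3 burnt (F count now 2)
Step 9: +0 fires, +2 burnt (F count now 0)
Fire out after step 9
Initially T: 21, now '.': 28
Total burnt (originally-T cells now '.'): 19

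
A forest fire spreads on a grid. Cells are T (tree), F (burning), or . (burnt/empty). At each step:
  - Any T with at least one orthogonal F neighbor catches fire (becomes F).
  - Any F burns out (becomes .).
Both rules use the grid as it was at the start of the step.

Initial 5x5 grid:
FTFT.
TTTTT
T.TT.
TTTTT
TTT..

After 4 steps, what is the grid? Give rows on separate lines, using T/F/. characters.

Step 1: 4 trees catch fire, 2 burn out
  .F.F.
  FTFTT
  T.TT.
  TTTTT
  TTT..
Step 2: 4 trees catch fire, 4 burn out
  .....
  .F.FT
  F.FT.
  TTTTT
  TTT..
Step 3: 4 trees catch fire, 4 burn out
  .....
  ....F
  ...F.
  FTFTT
  TTT..
Step 4: 4 trees catch fire, 4 burn out
  .....
  .....
  .....
  .F.FT
  FTF..

.....
.....
.....
.F.FT
FTF..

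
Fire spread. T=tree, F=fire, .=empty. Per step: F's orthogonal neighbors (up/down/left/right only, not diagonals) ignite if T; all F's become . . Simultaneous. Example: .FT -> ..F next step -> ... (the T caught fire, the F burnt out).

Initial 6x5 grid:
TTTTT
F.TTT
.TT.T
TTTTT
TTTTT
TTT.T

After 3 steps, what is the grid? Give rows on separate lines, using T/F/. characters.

Step 1: 1 trees catch fire, 1 burn out
  FTTTT
  ..TTT
  .TT.T
  TTTTT
  TTTTT
  TTT.T
Step 2: 1 trees catch fire, 1 burn out
  .FTTT
  ..TTT
  .TT.T
  TTTTT
  TTTTT
  TTT.T
Step 3: 1 trees catch fire, 1 burn out
  ..FTT
  ..TTT
  .TT.T
  TTTTT
  TTTTT
  TTT.T

..FTT
..TTT
.TT.T
TTTTT
TTTTT
TTT.T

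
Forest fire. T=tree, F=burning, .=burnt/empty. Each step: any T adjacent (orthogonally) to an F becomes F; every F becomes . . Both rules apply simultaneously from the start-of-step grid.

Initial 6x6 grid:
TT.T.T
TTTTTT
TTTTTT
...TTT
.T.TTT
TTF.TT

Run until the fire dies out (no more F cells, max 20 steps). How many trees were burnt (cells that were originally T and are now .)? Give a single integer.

Step 1: +1 fires, +1 burnt (F count now 1)
Step 2: +2 fires, +1 burnt (F count now 2)
Step 3: +0 fires, +2 burnt (F count now 0)
Fire out after step 3
Initially T: 27, now '.': 12
Total burnt (originally-T cells now '.'): 3

Answer: 3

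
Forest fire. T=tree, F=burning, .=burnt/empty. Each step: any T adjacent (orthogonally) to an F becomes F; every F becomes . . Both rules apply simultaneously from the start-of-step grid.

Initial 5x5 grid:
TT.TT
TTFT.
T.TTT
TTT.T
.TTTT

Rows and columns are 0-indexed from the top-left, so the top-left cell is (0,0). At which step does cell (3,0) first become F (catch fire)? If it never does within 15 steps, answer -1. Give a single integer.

Step 1: cell (3,0)='T' (+3 fires, +1 burnt)
Step 2: cell (3,0)='T' (+5 fires, +3 burnt)
Step 3: cell (3,0)='T' (+6 fires, +5 burnt)
Step 4: cell (3,0)='F' (+4 fires, +6 burnt)
  -> target ignites at step 4
Step 5: cell (3,0)='.' (+1 fires, +4 burnt)
Step 6: cell (3,0)='.' (+0 fires, +1 burnt)
  fire out at step 6

4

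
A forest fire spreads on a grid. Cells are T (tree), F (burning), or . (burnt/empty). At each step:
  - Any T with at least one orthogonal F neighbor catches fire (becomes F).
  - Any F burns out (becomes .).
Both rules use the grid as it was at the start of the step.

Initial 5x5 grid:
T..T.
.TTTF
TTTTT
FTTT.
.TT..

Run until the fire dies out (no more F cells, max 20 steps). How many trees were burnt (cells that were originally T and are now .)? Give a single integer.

Answer: 14

Derivation:
Step 1: +4 fires, +2 burnt (F count now 4)
Step 2: +6 fires, +4 burnt (F count now 6)
Step 3: +4 fires, +6 burnt (F count now 4)
Step 4: +0 fires, +4 burnt (F count now 0)
Fire out after step 4
Initially T: 15, now '.': 24
Total burnt (originally-T cells now '.'): 14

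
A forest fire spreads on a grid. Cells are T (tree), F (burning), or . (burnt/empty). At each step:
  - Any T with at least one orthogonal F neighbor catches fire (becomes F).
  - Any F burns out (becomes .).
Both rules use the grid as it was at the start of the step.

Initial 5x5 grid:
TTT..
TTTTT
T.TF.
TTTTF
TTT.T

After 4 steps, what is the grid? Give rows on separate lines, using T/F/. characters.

Step 1: 4 trees catch fire, 2 burn out
  TTT..
  TTTFT
  T.F..
  TTTF.
  TTT.F
Step 2: 3 trees catch fire, 4 burn out
  TTT..
  TTF.F
  T....
  TTF..
  TTT..
Step 3: 4 trees catch fire, 3 burn out
  TTF..
  TF...
  T....
  TF...
  TTF..
Step 4: 4 trees catch fire, 4 burn out
  TF...
  F....
  T....
  F....
  TF...

TF...
F....
T....
F....
TF...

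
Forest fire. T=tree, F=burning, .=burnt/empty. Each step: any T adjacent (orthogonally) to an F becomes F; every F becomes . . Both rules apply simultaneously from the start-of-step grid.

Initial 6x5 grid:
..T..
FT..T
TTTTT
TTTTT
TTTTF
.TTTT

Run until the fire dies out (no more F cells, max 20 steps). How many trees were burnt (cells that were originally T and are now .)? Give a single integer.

Step 1: +5 fires, +2 burnt (F count now 5)
Step 2: +6 fires, +5 burnt (F count now 6)
Step 3: +8 fires, +6 burnt (F count now 8)
Step 4: +1 fires, +8 burnt (F count now 1)
Step 5: +0 fires, +1 burnt (F count now 0)
Fire out after step 5
Initially T: 21, now '.': 29
Total burnt (originally-T cells now '.'): 20

Answer: 20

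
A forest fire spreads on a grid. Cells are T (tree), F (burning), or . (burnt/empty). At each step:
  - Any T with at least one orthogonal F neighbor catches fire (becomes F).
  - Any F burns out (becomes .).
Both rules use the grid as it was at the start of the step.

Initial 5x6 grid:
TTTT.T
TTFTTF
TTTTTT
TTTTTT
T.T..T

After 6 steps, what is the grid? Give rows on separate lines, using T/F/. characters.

Step 1: 7 trees catch fire, 2 burn out
  TTFT.F
  TF.FF.
  TTFTTF
  TTTTTT
  T.T..T
Step 2: 8 trees catch fire, 7 burn out
  TF.F..
  F.....
  TF.FF.
  TTFTTF
  T.T..T
Step 3: 7 trees catch fire, 8 burn out
  F.....
  ......
  F.....
  TF.FF.
  T.F..F
Step 4: 1 trees catch fire, 7 burn out
  ......
  ......
  ......
  F.....
  T.....
Step 5: 1 trees catch fire, 1 burn out
  ......
  ......
  ......
  ......
  F.....
Step 6: 0 trees catch fire, 1 burn out
  ......
  ......
  ......
  ......
  ......

......
......
......
......
......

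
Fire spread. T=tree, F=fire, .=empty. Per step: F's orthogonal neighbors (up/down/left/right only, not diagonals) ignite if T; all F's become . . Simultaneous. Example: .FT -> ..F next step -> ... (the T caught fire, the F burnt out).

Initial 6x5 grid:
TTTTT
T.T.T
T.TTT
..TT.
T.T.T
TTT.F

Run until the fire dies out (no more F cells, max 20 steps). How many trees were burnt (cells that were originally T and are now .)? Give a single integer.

Step 1: +1 fires, +1 burnt (F count now 1)
Step 2: +0 fires, +1 burnt (F count now 0)
Fire out after step 2
Initially T: 20, now '.': 11
Total burnt (originally-T cells now '.'): 1

Answer: 1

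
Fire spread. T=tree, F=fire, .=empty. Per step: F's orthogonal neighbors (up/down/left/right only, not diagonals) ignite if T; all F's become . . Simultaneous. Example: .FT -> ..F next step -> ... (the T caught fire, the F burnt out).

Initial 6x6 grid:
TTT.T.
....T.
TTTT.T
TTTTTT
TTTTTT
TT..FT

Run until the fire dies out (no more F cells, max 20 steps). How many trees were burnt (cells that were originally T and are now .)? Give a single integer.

Step 1: +2 fires, +1 burnt (F count now 2)
Step 2: +3 fires, +2 burnt (F count now 3)
Step 3: +3 fires, +3 burnt (F count now 3)
Step 4: +4 fires, +3 burnt (F count now 4)
Step 5: +4 fires, +4 burnt (F count now 4)
Step 6: +3 fires, +4 burnt (F count now 3)
Step 7: +1 fires, +3 burnt (F count now 1)
Step 8: +0 fires, +1 burnt (F count now 0)
Fire out after step 8
Initially T: 25, now '.': 31
Total burnt (originally-T cells now '.'): 20

Answer: 20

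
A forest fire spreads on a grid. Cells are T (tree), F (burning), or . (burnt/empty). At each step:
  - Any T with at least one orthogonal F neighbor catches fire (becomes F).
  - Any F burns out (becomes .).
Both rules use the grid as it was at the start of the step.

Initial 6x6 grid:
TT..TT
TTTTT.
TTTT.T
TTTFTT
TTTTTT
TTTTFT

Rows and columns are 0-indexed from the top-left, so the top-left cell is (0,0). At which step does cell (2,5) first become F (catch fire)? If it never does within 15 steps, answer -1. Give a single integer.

Step 1: cell (2,5)='T' (+7 fires, +2 burnt)
Step 2: cell (2,5)='T' (+7 fires, +7 burnt)
Step 3: cell (2,5)='F' (+7 fires, +7 burnt)
  -> target ignites at step 3
Step 4: cell (2,5)='.' (+5 fires, +7 burnt)
Step 5: cell (2,5)='.' (+3 fires, +5 burnt)
Step 6: cell (2,5)='.' (+1 fires, +3 burnt)
Step 7: cell (2,5)='.' (+0 fires, +1 burnt)
  fire out at step 7

3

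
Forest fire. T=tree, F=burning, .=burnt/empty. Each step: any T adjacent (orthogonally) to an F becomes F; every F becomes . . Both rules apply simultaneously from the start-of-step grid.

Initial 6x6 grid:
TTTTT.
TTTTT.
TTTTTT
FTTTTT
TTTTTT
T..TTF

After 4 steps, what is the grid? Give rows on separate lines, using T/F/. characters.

Step 1: 5 trees catch fire, 2 burn out
  TTTTT.
  TTTTT.
  FTTTTT
  .FTTTT
  FTTTTF
  T..TF.
Step 2: 8 trees catch fire, 5 burn out
  TTTTT.
  FTTTT.
  .FTTTT
  ..FTTF
  .FTTF.
  F..F..
Step 3: 8 trees catch fire, 8 burn out
  FTTTT.
  .FTTT.
  ..FTTF
  ...FF.
  ..FF..
  ......
Step 4: 4 trees catch fire, 8 burn out
  .FTTT.
  ..FTT.
  ...FF.
  ......
  ......
  ......

.FTTT.
..FTT.
...FF.
......
......
......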